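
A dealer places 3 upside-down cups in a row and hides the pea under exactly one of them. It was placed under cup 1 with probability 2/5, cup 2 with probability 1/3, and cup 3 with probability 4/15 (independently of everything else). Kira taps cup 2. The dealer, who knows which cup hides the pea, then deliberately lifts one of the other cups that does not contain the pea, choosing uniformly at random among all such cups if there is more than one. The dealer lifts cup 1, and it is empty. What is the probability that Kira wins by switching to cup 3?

Condition on the true location of the pea.
If it is under cup 1 (prior 2/5): the dealer opened cup 1, so this case is ruled out; weight (2/5)·0 = 0.
If it is under cup 2 (prior 1/3): the dealer has 2 equally likely choices, so probability 1/2; weight (1/3)·(1/2) = 1/6.
If it is under cup 3 (prior 4/15): the dealer has no choice, probability 1; weight (4/15)·1 = 4/15.
The weights sum to 13/30.
So P(the pea under cup 3 | the dealer opened cup 1) = (4/15) / (13/30) = 8/13.

8/13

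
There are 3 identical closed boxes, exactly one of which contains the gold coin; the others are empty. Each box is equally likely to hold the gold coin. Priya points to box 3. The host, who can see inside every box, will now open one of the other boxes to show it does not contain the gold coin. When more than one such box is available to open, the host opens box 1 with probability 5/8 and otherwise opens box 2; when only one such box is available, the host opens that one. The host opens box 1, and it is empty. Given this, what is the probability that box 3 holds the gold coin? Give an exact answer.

Condition on the true location of the gold coin.
If it is in box 1 (prior 1/3): the host opened box 1, so this case is ruled out; weight (1/3)·0 = 0.
If it is in box 2 (prior 1/3): only box 1 is available, probability 1; weight (1/3)·1 = 1/3.
If it is in box 3 (prior 1/3): box 1 is available, opened with probability 5/8; weight (1/3)·(5/8) = 5/24.
The weights sum to 13/24.
So P(the gold coin in box 3 | the host opened box 1) = (5/24) / (13/24) = 5/13.

5/13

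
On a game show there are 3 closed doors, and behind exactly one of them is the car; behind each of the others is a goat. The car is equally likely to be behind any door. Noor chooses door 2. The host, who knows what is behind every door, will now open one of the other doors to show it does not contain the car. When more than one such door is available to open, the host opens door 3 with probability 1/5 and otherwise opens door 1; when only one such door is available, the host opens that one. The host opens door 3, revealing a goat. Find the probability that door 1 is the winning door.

5/6

Condition on the true location of the car.
If it is behind door 1 (prior 1/3): only door 3 is available, probability 1; weight (1/3)·1 = 1/3.
If it is behind door 2 (prior 1/3): door 3 is available, opened with probability 1/5; weight (1/3)·(1/5) = 1/15.
If it is behind door 3 (prior 1/3): the host opened door 3, so this case is ruled out; weight (1/3)·0 = 0.
The weights sum to 2/5.
So P(the car behind door 1 | the host opened door 3) = (1/3) / (2/5) = 5/6.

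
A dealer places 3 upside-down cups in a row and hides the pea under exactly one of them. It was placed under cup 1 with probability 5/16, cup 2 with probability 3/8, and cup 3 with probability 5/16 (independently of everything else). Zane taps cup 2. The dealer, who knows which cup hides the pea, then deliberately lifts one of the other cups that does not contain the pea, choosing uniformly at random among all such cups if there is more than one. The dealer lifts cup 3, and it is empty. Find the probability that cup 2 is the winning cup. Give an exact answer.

Condition on the true location of the pea.
If it is under cup 1 (prior 5/16): the dealer has no choice, probability 1; weight (5/16)·1 = 5/16.
If it is under cup 2 (prior 3/8): the dealer has 2 equally likely choices, so probability 1/2; weight (3/8)·(1/2) = 3/16.
If it is under cup 3 (prior 5/16): the dealer opened cup 3, so this case is ruled out; weight (5/16)·0 = 0.
The weights sum to 1/2.
So P(the pea under cup 2 | the dealer opened cup 3) = (3/16) / (1/2) = 3/8.

3/8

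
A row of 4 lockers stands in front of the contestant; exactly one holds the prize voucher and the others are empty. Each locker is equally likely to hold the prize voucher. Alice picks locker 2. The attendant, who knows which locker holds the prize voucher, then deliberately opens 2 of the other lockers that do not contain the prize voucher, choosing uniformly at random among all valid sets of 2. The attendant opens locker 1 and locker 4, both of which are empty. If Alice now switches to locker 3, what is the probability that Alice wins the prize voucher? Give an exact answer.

3/4

Condition on the true location of the prize voucher.
If it is in either of lockers 1 and 4 (prior 1/4 each): that locker was opened and seen not to hold the prize — ruled out; weight (1/4)·0 = 0 each.
If it is in locker 2 (prior 1/4): the attendant has 3 equally likely choices, so probability 1/3; weight (1/4)·(1/3) = 1/12.
If it is in locker 3 (prior 1/4): the attendant has no choice, probability 1; weight (1/4)·1 = 1/4.
The weights sum to 1/3.
So P(the prize voucher in locker 3 | the attendant opened locker 1 and locker 4) = (1/4) / (1/3) = 3/4.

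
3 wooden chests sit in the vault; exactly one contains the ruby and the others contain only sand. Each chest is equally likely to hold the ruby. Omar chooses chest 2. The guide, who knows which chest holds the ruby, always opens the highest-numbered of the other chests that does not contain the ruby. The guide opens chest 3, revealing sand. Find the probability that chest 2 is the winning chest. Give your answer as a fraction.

Consider each possible location of the ruby in turn.
If it is in either of chests 1 and 2 (prior 1/3 each): chest 3 is the highest-numbered option available, probability 1; weight (1/3)·1 = 1/3 each.
If it is in chest 3 (prior 1/3): the guide opened chest 3, so this case is ruled out; weight (1/3)·0 = 0.
The weights sum to 2/3.
So P(the ruby in chest 2 | the guide opened chest 3) = (1/3) / (2/3) = 1/2.

1/2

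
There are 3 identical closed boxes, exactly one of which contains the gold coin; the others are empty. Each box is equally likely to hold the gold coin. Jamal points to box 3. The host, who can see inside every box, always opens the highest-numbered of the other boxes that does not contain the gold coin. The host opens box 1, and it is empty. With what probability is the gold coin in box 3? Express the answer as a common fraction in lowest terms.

Apply Bayes' rule, conditioning on where the gold coin actually is.
If it is in box 1 (prior 1/3): the host opened box 1, so this case is ruled out; weight (1/3)·0 = 0.
If it is in box 2 (prior 1/3): box 1 is the highest-numbered option available, probability 1; weight (1/3)·1 = 1/3.
If it is in box 3 (prior 1/3): the host would have opened box 2 instead, probability 0; weight (1/3)·0 = 0.
The weights sum to 1/3.
So P(the gold coin in box 3 | the host opened box 1) = 0 / (1/3) = 0.

0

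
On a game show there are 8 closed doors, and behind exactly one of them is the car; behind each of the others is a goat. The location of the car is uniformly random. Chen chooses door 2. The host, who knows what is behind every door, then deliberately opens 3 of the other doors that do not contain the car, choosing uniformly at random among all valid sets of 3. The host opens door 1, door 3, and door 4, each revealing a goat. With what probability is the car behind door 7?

Condition on the true location of the car.
If it is behind any of doors 1, 3, and 4 (prior 1/8 each): that door was opened and seen not to hold the prize — ruled out; weight (1/8)·0 = 0 each.
If it is behind door 2 (prior 1/8): the host has 35 equally likely choices, so probability 1/35; weight (1/8)·(1/35) = 1/280.
If it is behind any of doors 5, 6, 7, and 8 (prior 1/8 each): the host has 20 equally likely choices, so probability 1/20; weight (1/8)·(1/20) = 1/160 each.
The weights sum to 1/35.
So P(the car behind door 7 | the host opened door 1, door 3, and door 4) = (1/160) / (1/35) = 7/32.

7/32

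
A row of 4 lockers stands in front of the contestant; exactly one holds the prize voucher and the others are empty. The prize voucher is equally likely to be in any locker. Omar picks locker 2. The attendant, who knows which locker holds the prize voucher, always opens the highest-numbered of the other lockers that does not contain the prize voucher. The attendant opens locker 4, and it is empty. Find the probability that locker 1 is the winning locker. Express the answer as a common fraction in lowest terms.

1/3

Condition on the true location of the prize voucher.
If it is in any of lockers 1, 2, and 3 (prior 1/4 each): locker 4 is the highest-numbered option available, probability 1; weight (1/4)·1 = 1/4 each.
If it is in locker 4 (prior 1/4): the attendant opened locker 4, so this case is ruled out; weight (1/4)·0 = 0.
The weights sum to 3/4.
So P(the prize voucher in locker 1 | the attendant opened locker 4) = (1/4) / (3/4) = 1/3.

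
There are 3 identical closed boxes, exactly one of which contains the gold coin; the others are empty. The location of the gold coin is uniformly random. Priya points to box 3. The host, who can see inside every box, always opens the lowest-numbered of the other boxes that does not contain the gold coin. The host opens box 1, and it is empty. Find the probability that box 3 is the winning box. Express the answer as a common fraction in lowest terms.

1/2

Consider each possible location of the gold coin in turn.
If it is in box 1 (prior 1/3): the host opened box 1, so this case is ruled out; weight (1/3)·0 = 0.
If it is in either of boxes 2 and 3 (prior 1/3 each): box 1 is the lowest-numbered option available, probability 1; weight (1/3)·1 = 1/3 each.
The weights sum to 2/3.
So P(the gold coin in box 3 | the host opened box 1) = (1/3) / (2/3) = 1/2.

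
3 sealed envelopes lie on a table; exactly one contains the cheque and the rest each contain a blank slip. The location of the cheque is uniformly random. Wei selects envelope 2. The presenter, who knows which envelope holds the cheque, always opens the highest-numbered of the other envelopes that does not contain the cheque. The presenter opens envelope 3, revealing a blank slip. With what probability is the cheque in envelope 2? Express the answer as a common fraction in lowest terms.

1/2

Consider each possible location of the cheque in turn.
If it is in either of envelopes 1 and 2 (prior 1/3 each): envelope 3 is the highest-numbered option available, probability 1; weight (1/3)·1 = 1/3 each.
If it is in envelope 3 (prior 1/3): the presenter opened envelope 3, so this case is ruled out; weight (1/3)·0 = 0.
The weights sum to 2/3.
So P(the cheque in envelope 2 | the presenter opened envelope 3) = (1/3) / (2/3) = 1/2.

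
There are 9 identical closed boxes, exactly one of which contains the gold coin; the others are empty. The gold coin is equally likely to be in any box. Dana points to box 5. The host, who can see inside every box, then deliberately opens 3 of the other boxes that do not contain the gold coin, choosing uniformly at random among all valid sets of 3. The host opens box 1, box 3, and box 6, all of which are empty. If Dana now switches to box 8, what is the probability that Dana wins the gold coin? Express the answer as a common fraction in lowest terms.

Consider each possible location of the gold coin in turn.
If it is in any of boxes 1, 3, and 6 (prior 1/9 each): that box was opened and seen not to hold the prize — ruled out; weight (1/9)·0 = 0 each.
If it is in any of boxes 2, 4, 7, 8, and 9 (prior 1/9 each): the host has 35 equally likely choices, so probability 1/35; weight (1/9)·(1/35) = 1/315 each.
If it is in box 5 (prior 1/9): the host has 56 equally likely choices, so probability 1/56; weight (1/9)·(1/56) = 1/504.
The weights sum to 1/56.
So P(the gold coin in box 8 | the host opened box 1, box 3, and box 6) = (1/315) / (1/56) = 8/45.

8/45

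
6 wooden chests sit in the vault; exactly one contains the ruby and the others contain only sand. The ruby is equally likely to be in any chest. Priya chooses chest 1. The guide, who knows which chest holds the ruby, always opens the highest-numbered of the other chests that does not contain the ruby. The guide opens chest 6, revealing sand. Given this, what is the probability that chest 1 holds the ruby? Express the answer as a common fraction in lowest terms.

Condition on the true location of the ruby.
If it is in any of chests 1, 2, 3, 4, and 5 (prior 1/6 each): chest 6 is the highest-numbered option available, probability 1; weight (1/6)·1 = 1/6 each.
If it is in chest 6 (prior 1/6): the guide opened chest 6, so this case is ruled out; weight (1/6)·0 = 0.
The weights sum to 5/6.
So P(the ruby in chest 1 | the guide opened chest 6) = (1/6) / (5/6) = 1/5.

1/5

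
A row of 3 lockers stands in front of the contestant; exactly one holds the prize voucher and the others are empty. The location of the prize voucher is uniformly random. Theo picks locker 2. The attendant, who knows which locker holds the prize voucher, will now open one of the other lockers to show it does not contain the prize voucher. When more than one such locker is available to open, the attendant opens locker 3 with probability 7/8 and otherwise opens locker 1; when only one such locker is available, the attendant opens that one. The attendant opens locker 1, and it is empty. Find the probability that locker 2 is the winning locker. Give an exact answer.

1/9

Condition on the true location of the prize voucher.
If it is in locker 1 (prior 1/3): the attendant opened locker 1, so this case is ruled out; weight (1/3)·0 = 0.
If it is in locker 2 (prior 1/3): locker 3 is available but not opened, probability 1/8; weight (1/3)·(1/8) = 1/24.
If it is in locker 3 (prior 1/3): only locker 1 is available, probability 1; weight (1/3)·1 = 1/3.
The weights sum to 3/8.
So P(the prize voucher in locker 2 | the attendant opened locker 1) = (1/24) / (3/8) = 1/9.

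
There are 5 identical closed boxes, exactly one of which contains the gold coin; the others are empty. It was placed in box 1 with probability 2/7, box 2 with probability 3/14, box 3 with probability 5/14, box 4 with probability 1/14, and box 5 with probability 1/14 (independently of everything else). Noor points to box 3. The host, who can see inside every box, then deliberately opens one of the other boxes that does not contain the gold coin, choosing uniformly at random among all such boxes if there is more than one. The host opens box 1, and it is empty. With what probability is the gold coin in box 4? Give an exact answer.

4/35

Consider each possible location of the gold coin in turn.
If it is in box 1 (prior 2/7): the host opened box 1, so this case is ruled out; weight (2/7)·0 = 0.
If it is in box 2 (prior 3/14): the host has 3 equally likely choices, so probability 1/3; weight (3/14)·(1/3) = 1/14.
If it is in box 3 (prior 5/14): the host has 4 equally likely choices, so probability 1/4; weight (5/14)·(1/4) = 5/56.
If it is in either of boxes 4 and 5 (prior 1/14 each): the host has 3 equally likely choices, so probability 1/3; weight (1/14)·(1/3) = 1/42 each.
The weights sum to 5/24.
So P(the gold coin in box 4 | the host opened box 1) = (1/42) / (5/24) = 4/35.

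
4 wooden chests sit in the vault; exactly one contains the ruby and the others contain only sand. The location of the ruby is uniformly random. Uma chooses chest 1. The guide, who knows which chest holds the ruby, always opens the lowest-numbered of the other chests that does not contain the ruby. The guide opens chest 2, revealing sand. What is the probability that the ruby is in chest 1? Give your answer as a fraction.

1/3

Condition on the true location of the ruby.
If it is in any of chests 1, 3, and 4 (prior 1/4 each): chest 2 is the lowest-numbered option available, probability 1; weight (1/4)·1 = 1/4 each.
If it is in chest 2 (prior 1/4): the guide opened chest 2, so this case is ruled out; weight (1/4)·0 = 0.
The weights sum to 3/4.
So P(the ruby in chest 1 | the guide opened chest 2) = (1/4) / (3/4) = 1/3.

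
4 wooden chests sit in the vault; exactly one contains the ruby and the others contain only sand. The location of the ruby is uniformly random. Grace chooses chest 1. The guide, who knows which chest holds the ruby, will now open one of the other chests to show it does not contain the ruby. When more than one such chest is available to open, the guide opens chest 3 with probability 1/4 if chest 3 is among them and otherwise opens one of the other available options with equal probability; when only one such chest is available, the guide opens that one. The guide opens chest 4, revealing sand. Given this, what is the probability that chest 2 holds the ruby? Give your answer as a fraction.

Apply Bayes' rule, conditioning on where the ruby actually is.
If it is in chest 1 (prior 1/4): chest 3 is available but not opened; chest 4 gets probability (1 − 1/4)/2 = 3/8; weight (1/4)·(3/8) = 3/32.
If it is in chest 2 (prior 1/4): chest 3 is available but not opened, probability 3/4; weight (1/4)·(3/4) = 3/16.
If it is in chest 3 (prior 1/4): chest 3 holds the prize so is unavailable; the guide chooses uniformly among the 2 others, probability 1/2; weight (1/4)·(1/2) = 1/8.
If it is in chest 4 (prior 1/4): the guide opened chest 4, so this case is ruled out; weight (1/4)·0 = 0.
The weights sum to 13/32.
So P(the ruby in chest 2 | the guide opened chest 4) = (3/16) / (13/32) = 6/13.

6/13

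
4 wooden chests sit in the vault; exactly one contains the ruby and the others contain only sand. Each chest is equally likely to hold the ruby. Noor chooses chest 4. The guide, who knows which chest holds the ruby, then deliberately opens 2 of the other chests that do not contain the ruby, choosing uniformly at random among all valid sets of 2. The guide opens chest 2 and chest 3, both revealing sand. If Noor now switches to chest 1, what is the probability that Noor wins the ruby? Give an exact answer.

3/4

Consider each possible location of the ruby in turn.
If it is in chest 1 (prior 1/4): the guide has no choice, probability 1; weight (1/4)·1 = 1/4.
If it is in either of chests 2 and 3 (prior 1/4 each): that chest was opened and seen not to hold the prize — ruled out; weight (1/4)·0 = 0 each.
If it is in chest 4 (prior 1/4): the guide has 3 equally likely choices, so probability 1/3; weight (1/4)·(1/3) = 1/12.
The weights sum to 1/3.
So P(the ruby in chest 1 | the guide opened chest 2 and chest 3) = (1/4) / (1/3) = 3/4.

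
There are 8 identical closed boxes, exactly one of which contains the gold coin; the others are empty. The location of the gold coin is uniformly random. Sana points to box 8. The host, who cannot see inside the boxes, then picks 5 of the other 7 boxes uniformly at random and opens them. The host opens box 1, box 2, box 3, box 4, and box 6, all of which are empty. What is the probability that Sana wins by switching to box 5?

1/3

Because the host chose which boxes to open without knowing where the gold coin is, the choice is independent of the prize location. Learning that none of the 5 opened boxes holds the gold coin simply rules out those 5 locations and leaves the remaining 3 boxes still equally likely by symmetry.
So P(the gold coin in box 5) = 1/3.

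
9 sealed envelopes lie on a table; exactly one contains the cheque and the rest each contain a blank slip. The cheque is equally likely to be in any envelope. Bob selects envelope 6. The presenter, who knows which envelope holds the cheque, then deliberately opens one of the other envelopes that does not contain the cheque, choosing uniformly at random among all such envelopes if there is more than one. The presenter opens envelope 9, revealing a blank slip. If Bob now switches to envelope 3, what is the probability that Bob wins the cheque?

Consider each possible location of the cheque in turn.
If it is in any of envelopes 1, 2, 3, 4, 5, 7, and 8 (prior 1/9 each): the presenter has 7 equally likely choices, so probability 1/7; weight (1/9)·(1/7) = 1/63 each.
If it is in envelope 6 (prior 1/9): the presenter has 8 equally likely choices, so probability 1/8; weight (1/9)·(1/8) = 1/72.
If it is in envelope 9 (prior 1/9): the presenter opened envelope 9, so this case is ruled out; weight (1/9)·0 = 0.
The weights sum to 1/8.
So P(the cheque in envelope 3 | the presenter opened envelope 9) = (1/63) / (1/8) = 8/63.

8/63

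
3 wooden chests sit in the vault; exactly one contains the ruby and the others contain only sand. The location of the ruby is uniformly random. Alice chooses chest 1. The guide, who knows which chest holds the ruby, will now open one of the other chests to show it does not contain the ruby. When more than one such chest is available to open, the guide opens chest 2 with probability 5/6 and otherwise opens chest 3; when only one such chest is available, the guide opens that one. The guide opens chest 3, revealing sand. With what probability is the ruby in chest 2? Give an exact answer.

Condition on the true location of the ruby.
If it is in chest 1 (prior 1/3): chest 2 is available but not opened, probability 1/6; weight (1/3)·(1/6) = 1/18.
If it is in chest 2 (prior 1/3): only chest 3 is available, probability 1; weight (1/3)·1 = 1/3.
If it is in chest 3 (prior 1/3): the guide opened chest 3, so this case is ruled out; weight (1/3)·0 = 0.
The weights sum to 7/18.
So P(the ruby in chest 2 | the guide opened chest 3) = (1/3) / (7/18) = 6/7.

6/7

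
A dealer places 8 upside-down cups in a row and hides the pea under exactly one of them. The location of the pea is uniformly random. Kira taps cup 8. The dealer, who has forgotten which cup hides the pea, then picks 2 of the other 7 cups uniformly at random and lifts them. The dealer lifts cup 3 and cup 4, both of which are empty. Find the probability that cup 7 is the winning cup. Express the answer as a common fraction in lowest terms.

Consider each possible location of the pea in turn.
If it is under any of cups 1, 2, 5, 6, 7, and 8 (prior 1/8 each): the dealer picks exactly this set with probability 1/21 regardless, and none is the prize; weight (1/8)·(1/21) = 1/168 each.
If it is under either of cups 3 and 4 (prior 1/8 each): that cup was opened and seen not to hold the prize — ruled out; weight (1/8)·0 = 0 each.
The weights sum to 1/28.
So P(the pea under cup 7 | the dealer opened cup 3 and cup 4) = (1/168) / (1/28) = 1/6.

1/6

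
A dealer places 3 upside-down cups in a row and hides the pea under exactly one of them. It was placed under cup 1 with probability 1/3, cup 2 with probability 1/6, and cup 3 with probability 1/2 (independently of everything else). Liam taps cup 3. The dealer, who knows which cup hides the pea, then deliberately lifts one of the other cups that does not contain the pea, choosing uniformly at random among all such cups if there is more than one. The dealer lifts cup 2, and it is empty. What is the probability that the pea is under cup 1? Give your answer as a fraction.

4/7

Condition on the true location of the pea.
If it is under cup 1 (prior 1/3): the dealer has no choice, probability 1; weight (1/3)·1 = 1/3.
If it is under cup 2 (prior 1/6): the dealer opened cup 2, so this case is ruled out; weight (1/6)·0 = 0.
If it is under cup 3 (prior 1/2): the dealer has 2 equally likely choices, so probability 1/2; weight (1/2)·(1/2) = 1/4.
The weights sum to 7/12.
So P(the pea under cup 1 | the dealer opened cup 2) = (1/3) / (7/12) = 4/7.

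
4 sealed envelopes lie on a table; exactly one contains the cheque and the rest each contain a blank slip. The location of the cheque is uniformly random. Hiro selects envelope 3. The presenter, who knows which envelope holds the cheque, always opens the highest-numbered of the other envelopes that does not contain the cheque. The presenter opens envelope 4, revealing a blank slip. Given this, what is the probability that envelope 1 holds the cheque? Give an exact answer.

1/3

Condition on the true location of the cheque.
If it is in any of envelopes 1, 2, and 3 (prior 1/4 each): envelope 4 is the highest-numbered option available, probability 1; weight (1/4)·1 = 1/4 each.
If it is in envelope 4 (prior 1/4): the presenter opened envelope 4, so this case is ruled out; weight (1/4)·0 = 0.
The weights sum to 3/4.
So P(the cheque in envelope 1 | the presenter opened envelope 4) = (1/4) / (3/4) = 1/3.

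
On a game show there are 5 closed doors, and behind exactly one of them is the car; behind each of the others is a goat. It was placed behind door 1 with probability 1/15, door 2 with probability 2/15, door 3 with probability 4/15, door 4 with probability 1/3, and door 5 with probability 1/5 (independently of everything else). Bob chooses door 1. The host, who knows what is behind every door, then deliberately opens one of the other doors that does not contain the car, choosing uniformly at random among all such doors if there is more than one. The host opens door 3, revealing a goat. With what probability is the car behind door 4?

20/43

Apply Bayes' rule, conditioning on where the car actually is.
If it is behind door 1 (prior 1/15): the host has 4 equally likely choices, so probability 1/4; weight (1/15)·(1/4) = 1/60.
If it is behind door 2 (prior 2/15): the host has 3 equally likely choices, so probability 1/3; weight (2/15)·(1/3) = 2/45.
If it is behind door 3 (prior 4/15): the host opened door 3, so this case is ruled out; weight (4/15)·0 = 0.
If it is behind door 4 (prior 1/3): the host has 3 equally likely choices, so probability 1/3; weight (1/3)·(1/3) = 1/9.
If it is behind door 5 (prior 1/5): the host has 3 equally likely choices, so probability 1/3; weight (1/5)·(1/3) = 1/15.
The weights sum to 43/180.
So P(the car behind door 4 | the host opened door 3) = (1/9) / (43/180) = 20/43.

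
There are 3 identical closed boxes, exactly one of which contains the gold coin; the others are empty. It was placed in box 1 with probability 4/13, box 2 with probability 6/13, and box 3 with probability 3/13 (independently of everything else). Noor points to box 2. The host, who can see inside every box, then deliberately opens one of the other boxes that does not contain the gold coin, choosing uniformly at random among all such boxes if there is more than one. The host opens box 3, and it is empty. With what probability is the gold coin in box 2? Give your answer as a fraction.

3/7

Condition on the true location of the gold coin.
If it is in box 1 (prior 4/13): the host has no choice, probability 1; weight (4/13)·1 = 4/13.
If it is in box 2 (prior 6/13): the host has 2 equally likely choices, so probability 1/2; weight (6/13)·(1/2) = 3/13.
If it is in box 3 (prior 3/13): the host opened box 3, so this case is ruled out; weight (3/13)·0 = 0.
The weights sum to 7/13.
So P(the gold coin in box 2 | the host opened box 3) = (3/13) / (7/13) = 3/7.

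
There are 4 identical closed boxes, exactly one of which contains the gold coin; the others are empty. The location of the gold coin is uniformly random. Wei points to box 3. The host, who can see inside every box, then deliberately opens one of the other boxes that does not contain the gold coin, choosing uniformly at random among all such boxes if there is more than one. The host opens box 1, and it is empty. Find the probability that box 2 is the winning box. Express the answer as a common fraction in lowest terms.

3/8

Condition on the true location of the gold coin.
If it is in box 1 (prior 1/4): the host opened box 1, so this case is ruled out; weight (1/4)·0 = 0.
If it is in either of boxes 2 and 4 (prior 1/4 each): the host has 2 equally likely choices, so probability 1/2; weight (1/4)·(1/2) = 1/8 each.
If it is in box 3 (prior 1/4): the host has 3 equally likely choices, so probability 1/3; weight (1/4)·(1/3) = 1/12.
The weights sum to 1/3.
So P(the gold coin in box 2 | the host opened box 1) = (1/8) / (1/3) = 3/8.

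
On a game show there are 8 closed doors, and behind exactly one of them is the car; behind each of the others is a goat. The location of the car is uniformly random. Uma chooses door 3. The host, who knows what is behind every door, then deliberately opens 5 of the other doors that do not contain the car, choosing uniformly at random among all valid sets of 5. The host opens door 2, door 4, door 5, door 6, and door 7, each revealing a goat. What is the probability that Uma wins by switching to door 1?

Apply Bayes' rule, conditioning on where the car actually is.
If it is behind either of doors 1 and 8 (prior 1/8 each): the host has 6 equally likely choices, so probability 1/6; weight (1/8)·(1/6) = 1/48 each.
If it is behind any of doors 2, 4, 5, 6, and 7 (prior 1/8 each): that door was opened and seen not to hold the prize — ruled out; weight (1/8)·0 = 0 each.
If it is behind door 3 (prior 1/8): the host has 21 equally likely choices, so probability 1/21; weight (1/8)·(1/21) = 1/168.
The weights sum to 1/21.
So P(the car behind door 1 | the host opened door 2, door 4, door 5, door 6, and door 7) = (1/48) / (1/21) = 7/16.

7/16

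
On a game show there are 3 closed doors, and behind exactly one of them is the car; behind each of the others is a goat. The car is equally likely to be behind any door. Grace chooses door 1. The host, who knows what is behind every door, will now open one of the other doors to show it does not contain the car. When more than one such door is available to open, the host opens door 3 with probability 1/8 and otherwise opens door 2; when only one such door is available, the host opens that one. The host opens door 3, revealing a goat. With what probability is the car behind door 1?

1/9

Consider each possible location of the car in turn.
If it is behind door 1 (prior 1/3): door 3 is available, opened with probability 1/8; weight (1/3)·(1/8) = 1/24.
If it is behind door 2 (prior 1/3): only door 3 is available, probability 1; weight (1/3)·1 = 1/3.
If it is behind door 3 (prior 1/3): the host opened door 3, so this case is ruled out; weight (1/3)·0 = 0.
The weights sum to 3/8.
So P(the car behind door 1 | the host opened door 3) = (1/24) / (3/8) = 1/9.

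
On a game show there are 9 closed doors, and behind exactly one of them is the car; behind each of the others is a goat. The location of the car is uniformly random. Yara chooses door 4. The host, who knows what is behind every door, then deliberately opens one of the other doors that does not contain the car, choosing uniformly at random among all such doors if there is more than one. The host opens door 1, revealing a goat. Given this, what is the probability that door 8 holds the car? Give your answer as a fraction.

8/63

Condition on the true location of the car.
If it is behind door 1 (prior 1/9): the host opened door 1, so this case is ruled out; weight (1/9)·0 = 0.
If it is behind any of doors 2, 3, 5, 6, 7, 8, and 9 (prior 1/9 each): the host has 7 equally likely choices, so probability 1/7; weight (1/9)·(1/7) = 1/63 each.
If it is behind door 4 (prior 1/9): the host has 8 equally likely choices, so probability 1/8; weight (1/9)·(1/8) = 1/72.
The weights sum to 1/8.
So P(the car behind door 8 | the host opened door 1) = (1/63) / (1/8) = 8/63.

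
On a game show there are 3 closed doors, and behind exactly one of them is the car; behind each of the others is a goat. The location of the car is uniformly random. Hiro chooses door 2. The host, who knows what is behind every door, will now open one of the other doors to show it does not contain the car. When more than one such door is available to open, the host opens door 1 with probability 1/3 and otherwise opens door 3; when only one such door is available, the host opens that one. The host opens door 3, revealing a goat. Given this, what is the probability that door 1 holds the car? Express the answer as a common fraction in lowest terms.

3/5

Consider each possible location of the car in turn.
If it is behind door 1 (prior 1/3): only door 3 is available, probability 1; weight (1/3)·1 = 1/3.
If it is behind door 2 (prior 1/3): door 1 is available but not opened, probability 2/3; weight (1/3)·(2/3) = 2/9.
If it is behind door 3 (prior 1/3): the host opened door 3, so this case is ruled out; weight (1/3)·0 = 0.
The weights sum to 5/9.
So P(the car behind door 1 | the host opened door 3) = (1/3) / (5/9) = 3/5.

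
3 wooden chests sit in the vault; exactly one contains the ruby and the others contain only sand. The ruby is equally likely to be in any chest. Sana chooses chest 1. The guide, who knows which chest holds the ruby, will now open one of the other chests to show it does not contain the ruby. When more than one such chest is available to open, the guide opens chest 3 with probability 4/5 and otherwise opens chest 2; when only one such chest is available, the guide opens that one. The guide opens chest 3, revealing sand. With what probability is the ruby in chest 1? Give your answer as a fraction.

4/9

Apply Bayes' rule, conditioning on where the ruby actually is.
If it is in chest 1 (prior 1/3): chest 3 is available, opened with probability 4/5; weight (1/3)·(4/5) = 4/15.
If it is in chest 2 (prior 1/3): only chest 3 is available, probability 1; weight (1/3)·1 = 1/3.
If it is in chest 3 (prior 1/3): the guide opened chest 3, so this case is ruled out; weight (1/3)·0 = 0.
The weights sum to 3/5.
So P(the ruby in chest 1 | the guide opened chest 3) = (4/15) / (3/5) = 4/9.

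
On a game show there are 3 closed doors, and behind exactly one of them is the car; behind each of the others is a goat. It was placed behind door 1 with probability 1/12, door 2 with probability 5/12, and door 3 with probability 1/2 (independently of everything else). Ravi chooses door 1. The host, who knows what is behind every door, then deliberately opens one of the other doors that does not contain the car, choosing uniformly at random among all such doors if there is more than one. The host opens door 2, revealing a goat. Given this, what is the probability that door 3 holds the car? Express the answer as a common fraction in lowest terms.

12/13

Condition on the true location of the car.
If it is behind door 1 (prior 1/12): the host has 2 equally likely choices, so probability 1/2; weight (1/12)·(1/2) = 1/24.
If it is behind door 2 (prior 5/12): the host opened door 2, so this case is ruled out; weight (5/12)·0 = 0.
If it is behind door 3 (prior 1/2): the host has no choice, probability 1; weight (1/2)·1 = 1/2.
The weights sum to 13/24.
So P(the car behind door 3 | the host opened door 2) = (1/2) / (13/24) = 12/13.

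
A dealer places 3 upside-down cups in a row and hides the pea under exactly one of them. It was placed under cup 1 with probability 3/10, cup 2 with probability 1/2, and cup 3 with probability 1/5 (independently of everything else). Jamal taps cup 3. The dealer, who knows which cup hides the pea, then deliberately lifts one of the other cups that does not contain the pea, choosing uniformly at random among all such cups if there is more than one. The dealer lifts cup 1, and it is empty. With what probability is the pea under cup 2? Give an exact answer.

5/6

Condition on the true location of the pea.
If it is under cup 1 (prior 3/10): the dealer opened cup 1, so this case is ruled out; weight (3/10)·0 = 0.
If it is under cup 2 (prior 1/2): the dealer has no choice, probability 1; weight (1/2)·1 = 1/2.
If it is under cup 3 (prior 1/5): the dealer has 2 equally likely choices, so probability 1/2; weight (1/5)·(1/2) = 1/10.
The weights sum to 3/5.
So P(the pea under cup 2 | the dealer opened cup 1) = (1/2) / (3/5) = 5/6.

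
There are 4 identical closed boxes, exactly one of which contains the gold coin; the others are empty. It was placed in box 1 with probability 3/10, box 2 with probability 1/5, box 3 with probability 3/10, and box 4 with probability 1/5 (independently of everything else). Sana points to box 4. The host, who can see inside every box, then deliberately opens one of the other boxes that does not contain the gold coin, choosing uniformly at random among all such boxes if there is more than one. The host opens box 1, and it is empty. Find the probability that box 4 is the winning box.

4/19

Consider each possible location of the gold coin in turn.
If it is in box 1 (prior 3/10): the host opened box 1, so this case is ruled out; weight (3/10)·0 = 0.
If it is in box 2 (prior 1/5): the host has 2 equally likely choices, so probability 1/2; weight (1/5)·(1/2) = 1/10.
If it is in box 3 (prior 3/10): the host has 2 equally likely choices, so probability 1/2; weight (3/10)·(1/2) = 3/20.
If it is in box 4 (prior 1/5): the host has 3 equally likely choices, so probability 1/3; weight (1/5)·(1/3) = 1/15.
The weights sum to 19/60.
So P(the gold coin in box 4 | the host opened box 1) = (1/15) / (19/60) = 4/19.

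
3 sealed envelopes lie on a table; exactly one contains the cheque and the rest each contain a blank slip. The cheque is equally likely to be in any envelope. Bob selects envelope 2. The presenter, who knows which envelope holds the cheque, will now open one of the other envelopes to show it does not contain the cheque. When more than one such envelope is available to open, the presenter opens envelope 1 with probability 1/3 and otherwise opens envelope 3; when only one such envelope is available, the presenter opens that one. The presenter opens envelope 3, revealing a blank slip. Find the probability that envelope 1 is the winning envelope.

3/5

Condition on the true location of the cheque.
If it is in envelope 1 (prior 1/3): only envelope 3 is available, probability 1; weight (1/3)·1 = 1/3.
If it is in envelope 2 (prior 1/3): envelope 1 is available but not opened, probability 2/3; weight (1/3)·(2/3) = 2/9.
If it is in envelope 3 (prior 1/3): the presenter opened envelope 3, so this case is ruled out; weight (1/3)·0 = 0.
The weights sum to 5/9.
So P(the cheque in envelope 1 | the presenter opened envelope 3) = (1/3) / (5/9) = 3/5.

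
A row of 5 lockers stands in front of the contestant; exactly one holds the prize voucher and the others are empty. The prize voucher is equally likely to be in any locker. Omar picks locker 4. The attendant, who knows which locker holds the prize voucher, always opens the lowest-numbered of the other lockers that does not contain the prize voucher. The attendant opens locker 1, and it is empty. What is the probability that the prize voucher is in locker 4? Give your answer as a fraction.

Condition on the true location of the prize voucher.
If it is in locker 1 (prior 1/5): the attendant opened locker 1, so this case is ruled out; weight (1/5)·0 = 0.
If it is in any of lockers 2, 3, 4, and 5 (prior 1/5 each): locker 1 is the lowest-numbered option available, probability 1; weight (1/5)·1 = 1/5 each.
The weights sum to 4/5.
So P(the prize voucher in locker 4 | the attendant opened locker 1) = (1/5) / (4/5) = 1/4.

1/4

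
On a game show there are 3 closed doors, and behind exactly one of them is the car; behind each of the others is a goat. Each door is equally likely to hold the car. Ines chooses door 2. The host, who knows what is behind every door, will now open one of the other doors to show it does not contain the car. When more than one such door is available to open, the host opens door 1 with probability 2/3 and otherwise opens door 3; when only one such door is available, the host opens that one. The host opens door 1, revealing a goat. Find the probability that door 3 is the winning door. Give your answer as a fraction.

Apply Bayes' rule, conditioning on where the car actually is.
If it is behind door 1 (prior 1/3): the host opened door 1, so this case is ruled out; weight (1/3)·0 = 0.
If it is behind door 2 (prior 1/3): door 1 is available, opened with probability 2/3; weight (1/3)·(2/3) = 2/9.
If it is behind door 3 (prior 1/3): only door 1 is available, probability 1; weight (1/3)·1 = 1/3.
The weights sum to 5/9.
So P(the car behind door 3 | the host opened door 1) = (1/3) / (5/9) = 3/5.

3/5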